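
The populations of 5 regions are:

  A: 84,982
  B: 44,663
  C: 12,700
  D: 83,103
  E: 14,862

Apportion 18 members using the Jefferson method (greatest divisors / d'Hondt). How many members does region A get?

Standard divisor 240310/18 ≈ 13350.556; standard quotas: A 6.365, B 3.345, C 0.951, D 6.225, E 1.113.
Rounding down gives 6, 3, 0, 6, 1 = 16 seats, so the divisor must be adjusted.
With modified divisor 12000: modified quotas A 7.082, B 3.722, C 1.058, D 6.925, E 1.238.
Rounding down: A 7, B 3, C 1, D 6, E 1 (total 18).
A receives 7.

7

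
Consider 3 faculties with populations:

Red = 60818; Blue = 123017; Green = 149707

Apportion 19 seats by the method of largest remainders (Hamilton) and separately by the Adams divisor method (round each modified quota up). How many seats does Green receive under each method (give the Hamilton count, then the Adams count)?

9 and 8

Hamilton: Red 3, Blue 7, Green 9.
Adams: Red 4, Blue 7, Green 8.
Green gets 9 under Hamilton and 8 under Adams.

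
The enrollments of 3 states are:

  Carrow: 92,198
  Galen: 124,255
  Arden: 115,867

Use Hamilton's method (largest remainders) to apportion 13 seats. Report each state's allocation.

The standard divisor is 332320/13 ≈ 25563.077.
Standard quotas: Carrow 3.6067, Galen 4.8607, Arden 4.5326.
Lower quotas: Carrow 3, Galen 4, Arden 4 (sum 11, leaving 2 seats).
Remainders in descending order: Galen 0.8607, Carrow 0.6067, Arden 0.5326.
The surplus seats go to Galen, Carrow.

Carrow: 4, Galen: 5, Arden: 4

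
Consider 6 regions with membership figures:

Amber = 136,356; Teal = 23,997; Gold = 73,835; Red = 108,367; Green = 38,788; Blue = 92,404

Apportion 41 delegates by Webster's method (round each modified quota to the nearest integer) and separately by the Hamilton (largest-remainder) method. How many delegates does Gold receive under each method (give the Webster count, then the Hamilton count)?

Webster: Amber 12, Teal 2, Gold 6, Red 10, Green 3, Blue 8.
Hamilton: Amber 12, Teal 2, Gold 7, Red 9, Green 3, Blue 8.
Gold gets 6 under Webster and 7 under Hamilton.

6 and 7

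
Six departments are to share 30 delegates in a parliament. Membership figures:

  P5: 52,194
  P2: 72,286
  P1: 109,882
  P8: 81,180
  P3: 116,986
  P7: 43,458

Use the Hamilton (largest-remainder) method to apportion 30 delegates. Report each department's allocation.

The standard divisor is 475986/30 ≈ 15866.2.
Standard quotas: P5 3.2896, P2 4.5560, P1 6.9255, P8 5.1165, P3 7.3733, P7 2.7390.
Lower quotas: P5 3, P2 4, P1 6, P8 5, P3 7, P7 2 (sum 27, leaving 3 seats).
Remainders in descending order: P1 0.9255, P7 0.7390, P2 0.5560, P3 0.3733, P5 0.2896, P8 0.1165.
Largest remainders: P1, P7, P2 receive the extra seats.

P5 3, P2 5, P1 7, P8 5, P3 7, P7 3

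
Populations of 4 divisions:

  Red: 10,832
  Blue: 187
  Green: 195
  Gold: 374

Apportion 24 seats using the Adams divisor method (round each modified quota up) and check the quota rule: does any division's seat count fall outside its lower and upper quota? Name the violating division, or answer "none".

Standard quotas: Red 22.434, Blue 0.387, Green 0.404, Gold 0.775.
Adams allocation: Red 21, Blue 1, Green 1, Gold 1.
Red has quota 22.434 (lower 22, upper 23) but receives 21 — outside the quota interval.

Red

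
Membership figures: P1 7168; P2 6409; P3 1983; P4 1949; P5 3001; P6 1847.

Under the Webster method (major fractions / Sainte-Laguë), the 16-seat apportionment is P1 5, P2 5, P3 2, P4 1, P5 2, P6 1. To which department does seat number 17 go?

Priority for the next seat is population ÷ (current seats + 0.5).
Priorities: P1 1303.273, P2 1165.273, P3 793.200, P4 1299.333, P5 1200.400, P6 1231.333.
Highest priority: P1.

P1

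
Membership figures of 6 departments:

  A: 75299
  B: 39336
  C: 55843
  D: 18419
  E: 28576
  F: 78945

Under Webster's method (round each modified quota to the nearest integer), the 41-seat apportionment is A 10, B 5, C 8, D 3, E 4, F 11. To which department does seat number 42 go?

Priority for the next seat is population ÷ (current seats + 0.5).
Priorities: A 7171.333, B 7152.000, C 6569.765, D 5262.571, E 6350.222, F 6864.783.
Highest priority: A.

A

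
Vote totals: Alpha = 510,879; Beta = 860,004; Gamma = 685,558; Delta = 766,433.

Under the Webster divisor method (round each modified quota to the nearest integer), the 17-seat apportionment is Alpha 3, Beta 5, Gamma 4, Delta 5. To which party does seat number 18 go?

Beta

Priority for the next seat is population ÷ (current seats + 0.5).
Priorities: Alpha 145965.429, Beta 156364.364, Gamma 152346.222, Delta 139351.455.
Highest priority: Beta.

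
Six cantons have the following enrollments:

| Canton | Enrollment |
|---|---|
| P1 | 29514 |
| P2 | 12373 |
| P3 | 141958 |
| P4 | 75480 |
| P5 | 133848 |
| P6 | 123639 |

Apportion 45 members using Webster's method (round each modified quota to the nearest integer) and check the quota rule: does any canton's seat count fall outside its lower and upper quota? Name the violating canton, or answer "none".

Standard quotas: P1 2.570, P2 1.077, P3 12.361, P4 6.572, P5 11.654, P6 10.766.
Webster allocation: P1 3, P2 1, P3 12, P4 6, P5 12, P6 11.
Every allocation lies between the lower and upper quota.

none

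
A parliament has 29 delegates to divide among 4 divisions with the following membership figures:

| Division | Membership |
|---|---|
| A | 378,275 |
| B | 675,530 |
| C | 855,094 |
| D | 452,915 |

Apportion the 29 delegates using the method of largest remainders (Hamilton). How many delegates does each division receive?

Standard divisor: 2361814 ÷ 29 ≈ 81441.862.
Standard quotas: A 4.6447, B 8.2946, C 10.4994, D 5.5612.
Lower quotas: A 4, B 8, C 10, D 5 (sum 27, leaving 2 seats).
Remainders in descending order: A 0.6447, D 0.5612, C 0.4994, B 0.2946.
Largest remainders: A, D receive the extra seats.

A 5, B 8, C 10, D 6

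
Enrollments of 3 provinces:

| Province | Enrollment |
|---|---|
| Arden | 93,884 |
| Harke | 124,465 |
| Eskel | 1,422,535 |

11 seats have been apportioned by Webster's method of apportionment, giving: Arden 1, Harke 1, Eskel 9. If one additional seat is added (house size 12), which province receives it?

Priority for the next seat is population ÷ (current seats + 0.5).
Priorities: Arden 62589.333, Harke 82976.667, Eskel 149740.526.
Highest priority: Eskel.

Eskel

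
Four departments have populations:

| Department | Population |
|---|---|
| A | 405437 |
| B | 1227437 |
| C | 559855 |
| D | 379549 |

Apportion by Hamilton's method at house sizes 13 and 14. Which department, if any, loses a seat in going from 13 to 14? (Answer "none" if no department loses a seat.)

At 13 seats: A 2, B 6, C 3, D 2.
At 14 seats: A 2, B 7, C 3, D 2.
No department's allocation decreased.

none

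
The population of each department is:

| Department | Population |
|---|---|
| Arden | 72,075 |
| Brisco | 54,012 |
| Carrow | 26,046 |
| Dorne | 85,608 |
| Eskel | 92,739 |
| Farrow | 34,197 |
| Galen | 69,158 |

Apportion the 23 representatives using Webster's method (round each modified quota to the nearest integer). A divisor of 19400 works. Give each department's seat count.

Arden=4, Brisco=3, Carrow=1, Dorne=4, Eskel=5, Farrow=2, Galen=4

With modified divisor 19400: modified quotas Arden 3.715, Brisco 2.784, Carrow 1.343, Dorne 4.413, Eskel 4.780, Farrow 1.763, Galen 3.565.
Rounding to the nearest integer: Arden 4, Brisco 3, Carrow 1, Dorne 4, Eskel 5, Farrow 2, Galen 4 (total 23).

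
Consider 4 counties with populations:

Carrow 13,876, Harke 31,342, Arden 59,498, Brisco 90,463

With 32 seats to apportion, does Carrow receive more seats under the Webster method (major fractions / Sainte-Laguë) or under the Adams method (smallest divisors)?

Adams

Webster: Carrow 2, Harke 5, Arden 10, Brisco 15.
Adams: Carrow 3, Harke 5, Arden 10, Brisco 14.
Carrow gets 2 under Webster and 3 under Adams.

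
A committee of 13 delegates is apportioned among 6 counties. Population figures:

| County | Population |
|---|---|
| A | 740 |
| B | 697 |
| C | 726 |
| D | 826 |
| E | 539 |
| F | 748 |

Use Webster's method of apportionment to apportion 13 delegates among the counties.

Standard divisor 4276/13 ≈ 328.923; standard quotas: A 2.250, B 2.119, C 2.207, D 2.511, E 1.639, F 2.274.
Rounding to the nearest integer gives A 2, B 2, C 2, D 3, E 2, F 2 — total 13, matching the house size, so no adjustment is needed.

A 2; B 2; C 2; D 3; E 2; F 2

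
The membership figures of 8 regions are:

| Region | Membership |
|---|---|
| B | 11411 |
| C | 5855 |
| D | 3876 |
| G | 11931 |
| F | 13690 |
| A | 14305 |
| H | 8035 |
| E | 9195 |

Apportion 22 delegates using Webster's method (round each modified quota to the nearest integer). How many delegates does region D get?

1

Standard divisor 78298/22 ≈ 3559; standard quotas: B 3.206, C 1.645, D 1.089, G 3.352, F 3.847, A 4.019, H 2.258, E 2.584.
Rounding to the nearest integer gives B 3, C 2, D 1, G 3, F 4, A 4, H 2, E 3 — total 22, matching the house size, so no adjustment is needed.
D receives 1.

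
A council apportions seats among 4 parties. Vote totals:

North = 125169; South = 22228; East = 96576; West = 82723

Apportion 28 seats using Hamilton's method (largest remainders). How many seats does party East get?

8

Total 326696; standard divisor 326696/28 ≈ 11667.714.
Standard quotas: North 10.7278, South 1.9051, East 8.2772, West 7.0899.
Lower quotas: North 10, South 1, East 8, West 7 (sum 26, leaving 2 seats).
Remainders in descending order: South 0.9051, North 0.7278, East 0.2772, West 0.0899.
The surplus seats go to South, North.
East receives 8.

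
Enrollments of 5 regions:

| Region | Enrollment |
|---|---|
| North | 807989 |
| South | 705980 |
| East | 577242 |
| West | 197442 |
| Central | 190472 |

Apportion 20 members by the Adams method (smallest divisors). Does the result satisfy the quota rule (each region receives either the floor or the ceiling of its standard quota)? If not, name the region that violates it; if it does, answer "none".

Standard quotas: North 6.518, South 5.695, East 4.657, West 1.593, Central 1.537.
Adams allocation: North 6, South 5, East 5, West 2, Central 2.
Every allocation lies between the lower and upper quota.

none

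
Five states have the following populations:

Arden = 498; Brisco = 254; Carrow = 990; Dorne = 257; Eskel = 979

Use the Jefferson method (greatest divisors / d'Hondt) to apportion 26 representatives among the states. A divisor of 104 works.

With modified divisor 104: modified quotas Arden 4.788, Brisco 2.442, Carrow 9.519, Dorne 2.471, Eskel 9.413.
Rounding down: Arden 4, Brisco 2, Carrow 9, Dorne 2, Eskel 9 (total 26).

Arden 4, Brisco 2, Carrow 9, Dorne 2, Eskel 9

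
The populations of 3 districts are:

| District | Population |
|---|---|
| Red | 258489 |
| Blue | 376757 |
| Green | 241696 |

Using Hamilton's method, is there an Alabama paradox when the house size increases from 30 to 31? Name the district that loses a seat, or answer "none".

none

At 30 seats: Red 9, Blue 13, Green 8.
At 31 seats: Red 9, Blue 13, Green 9.
No district's allocation decreased.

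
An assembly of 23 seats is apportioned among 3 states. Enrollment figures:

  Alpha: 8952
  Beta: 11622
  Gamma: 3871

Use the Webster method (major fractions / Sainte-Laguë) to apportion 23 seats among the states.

Standard divisor 24445/23 ≈ 1062.826; standard quotas: Alpha 8.423, Beta 10.935, Gamma 3.642.
Rounding to the nearest integer gives Alpha 8, Beta 11, Gamma 4 — total 23, matching the house size, so no adjustment is needed.

Alpha=8, Beta=11, Gamma=4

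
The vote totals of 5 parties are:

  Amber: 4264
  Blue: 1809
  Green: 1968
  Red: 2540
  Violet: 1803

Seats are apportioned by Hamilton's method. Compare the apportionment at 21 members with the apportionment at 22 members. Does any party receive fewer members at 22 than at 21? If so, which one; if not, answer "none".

Green

At 21 seats: Amber 7, Blue 3, Green 4, Red 4, Violet 3.
At 22 seats: Amber 8, Blue 3, Green 3, Red 5, Violet 3.
Green drops from 4 to 3.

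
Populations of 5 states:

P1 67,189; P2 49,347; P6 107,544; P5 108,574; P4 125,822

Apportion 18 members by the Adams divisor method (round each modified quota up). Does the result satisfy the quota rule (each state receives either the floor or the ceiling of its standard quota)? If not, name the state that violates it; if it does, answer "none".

Standard quotas: P1 2.638, P2 1.937, P6 4.222, P5 4.263, P4 4.940.
Adams allocation: P1 3, P2 2, P6 4, P5 4, P4 5.
Every allocation lies between the lower and upper quota.

none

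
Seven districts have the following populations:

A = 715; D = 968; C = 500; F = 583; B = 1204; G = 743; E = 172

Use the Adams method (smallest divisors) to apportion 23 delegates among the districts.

A=3, D=4, C=3, F=3, B=5, G=4, E=1

Standard divisor 4885/23 ≈ 212.391; standard quotas: A 3.366, D 4.558, C 2.354, F 2.745, B 5.669, G 3.498, E 0.810.
Rounding up gives 4, 5, 3, 3, 6, 4, 1 = 26 seats, so the divisor must be adjusted.
With modified divisor 245: modified quotas A 2.918, D 3.951, C 2.041, F 2.380, B 4.914, G 3.033, E 0.702.
Rounding up: A 3, D 4, C 3, F 3, B 5, G 4, E 1 (total 23).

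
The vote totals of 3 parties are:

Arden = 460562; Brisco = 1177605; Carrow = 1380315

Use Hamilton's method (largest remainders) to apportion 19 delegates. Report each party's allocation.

The standard divisor is 3018482/19 ≈ 158867.474.
Standard quotas: Arden 2.8990, Brisco 7.4125, Carrow 8.6885.
Lower quotas: Arden 2, Brisco 7, Carrow 8 (sum 17, leaving 2 seats).
Remainders in descending order: Arden 0.8990, Carrow 0.6885, Brisco 0.4125.
The surplus seats go to Arden, Carrow.

Arden 3, Brisco 7, Carrow 9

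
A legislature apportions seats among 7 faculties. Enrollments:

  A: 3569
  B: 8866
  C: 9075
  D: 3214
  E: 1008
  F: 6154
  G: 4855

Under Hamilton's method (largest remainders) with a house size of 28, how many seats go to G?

Total 36741; standard divisor 36741/28 ≈ 1312.179.
Standard quotas: A 2.7199, B 6.7567, C 6.9160, D 2.4494, E 0.7682, F 4.6899, G 3.7000.
Lower quotas: A 2, B 6, C 6, D 2, E 0, F 4, G 3 (sum 23, leaving 5 seats).
Remainders in descending order: C 0.9160, E 0.7682, B 0.7567, A 0.7199, G 0.7000, F 0.6899, D 0.4494.
Largest remainders: C, E, B, A, G receive the extra seats.
G receives 4.

4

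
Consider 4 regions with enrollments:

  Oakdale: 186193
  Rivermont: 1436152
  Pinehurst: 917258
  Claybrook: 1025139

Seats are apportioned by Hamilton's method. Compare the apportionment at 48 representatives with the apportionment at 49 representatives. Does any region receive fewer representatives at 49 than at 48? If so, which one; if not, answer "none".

Oakdale

At 48 seats: Oakdale 3, Rivermont 19, Pinehurst 12, Claybrook 14.
At 49 seats: Oakdale 2, Rivermont 20, Pinehurst 13, Claybrook 14.
Oakdale drops from 3 to 2.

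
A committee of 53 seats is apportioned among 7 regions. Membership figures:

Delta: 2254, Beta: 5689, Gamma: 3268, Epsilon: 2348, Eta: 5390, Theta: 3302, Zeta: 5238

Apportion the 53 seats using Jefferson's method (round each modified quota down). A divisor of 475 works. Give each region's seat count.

Delta 4; Beta 11; Gamma 6; Epsilon 4; Eta 11; Theta 6; Zeta 11

With modified divisor 475: modified quotas Delta 4.745, Beta 11.977, Gamma 6.880, Epsilon 4.943, Eta 11.347, Theta 6.952, Zeta 11.027.
Rounding down: Delta 4, Beta 11, Gamma 6, Epsilon 4, Eta 11, Theta 6, Zeta 11 (total 53).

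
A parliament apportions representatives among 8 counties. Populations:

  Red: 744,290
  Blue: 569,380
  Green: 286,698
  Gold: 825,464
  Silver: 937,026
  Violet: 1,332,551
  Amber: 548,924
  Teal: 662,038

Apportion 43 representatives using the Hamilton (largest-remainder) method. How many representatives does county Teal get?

Total 5906371; standard divisor 5906371/43 ≈ 137357.465.
Standard quotas: Red 5.4186, Blue 4.1452, Green 2.0872, Gold 6.0096, Silver 6.8218, Violet 9.7013, Amber 3.9963, Teal 4.8198.
Lower quotas: Red 5, Blue 4, Green 2, Gold 6, Silver 6, Violet 9, Amber 3, Teal 4 (sum 39, leaving 4 seats).
Remainders in descending order: Amber 0.9963, Silver 0.8218, Teal 0.8198, Violet 0.7013, Red 0.4186, Blue 0.1452, Green 0.0872, Gold 0.0096.
Largest remainders: Amber, Silver, Teal, Violet receive the extra seats.
Teal receives 5.

5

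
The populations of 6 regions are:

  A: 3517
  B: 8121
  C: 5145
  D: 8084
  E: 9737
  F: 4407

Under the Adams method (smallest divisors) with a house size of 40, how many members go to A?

4

Standard divisor 39011/40 ≈ 975.275; standard quotas: A 3.606, B 8.327, C 5.275, D 8.289, E 9.984, F 4.519.
Rounding up gives 4, 9, 6, 9, 10, 5 = 43 seats, so the divisor must be adjusted.
With modified divisor 1060: modified quotas A 3.318, B 7.661, C 4.854, D 7.626, E 9.186, F 4.158.
Rounding up: A 4, B 8, C 5, D 8, E 10, F 5 (total 40).
A receives 4.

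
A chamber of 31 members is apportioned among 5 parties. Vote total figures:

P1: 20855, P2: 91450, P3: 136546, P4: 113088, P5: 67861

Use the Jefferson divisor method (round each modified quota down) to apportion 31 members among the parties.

P1 1, P2 7, P3 10, P4 8, P5 5

Standard divisor 429800/31 ≈ 13864.516; standard quotas: P1 1.504, P2 6.596, P3 9.849, P4 8.157, P5 4.895.
Rounding down gives 1, 6, 9, 8, 4 = 28 seats, so the divisor must be adjusted.
With modified divisor 12800: modified quotas P1 1.629, P2 7.145, P3 10.668, P4 8.835, P5 5.302.
Rounding down: P1 1, P2 7, P3 10, P4 8, P5 5 (total 31).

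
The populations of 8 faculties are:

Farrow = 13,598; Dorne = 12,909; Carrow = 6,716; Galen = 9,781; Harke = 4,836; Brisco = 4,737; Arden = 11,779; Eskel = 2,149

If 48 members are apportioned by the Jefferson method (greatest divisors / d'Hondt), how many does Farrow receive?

10

Standard divisor 66505/48 ≈ 1385.521; standard quotas: Farrow 9.814, Dorne 9.317, Carrow 4.847, Galen 7.059, Harke 3.490, Brisco 3.419, Arden 8.501, Eskel 1.551.
Rounding down gives 9, 9, 4, 7, 3, 3, 8, 1 = 44 seats, so the divisor must be adjusted.
With modified divisor 1260: modified quotas Farrow 10.792, Dorne 10.245, Carrow 5.330, Galen 7.763, Harke 3.838, Brisco 3.760, Arden 9.348, Eskel 1.706.
Rounding down: Farrow 10, Dorne 10, Carrow 5, Galen 7, Harke 3, Brisco 3, Arden 9, Eskel 1 (total 48).
Farrow receives 10.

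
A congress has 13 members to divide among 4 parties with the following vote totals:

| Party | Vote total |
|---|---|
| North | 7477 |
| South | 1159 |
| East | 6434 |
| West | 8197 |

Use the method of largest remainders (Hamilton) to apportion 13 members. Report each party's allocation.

Standard divisor: 23267 ÷ 13 ≈ 1789.769.
Standard quotas: North 4.1776, South 0.6476, East 3.5949, West 4.5799.
Lower quotas: North 4, South 0, East 3, West 4 (sum 11, leaving 2 seats).
Remainders in descending order: South 0.6476, East 0.5949, West 0.5799, North 0.1776.
Largest remainders: South, East receive the extra seats.

North=4; South=1; East=4; West=4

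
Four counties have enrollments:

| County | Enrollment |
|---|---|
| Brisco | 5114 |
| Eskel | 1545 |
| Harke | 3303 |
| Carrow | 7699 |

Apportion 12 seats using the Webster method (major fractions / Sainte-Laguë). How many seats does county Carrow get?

Standard divisor 17661/12 ≈ 1471.75; standard quotas: Brisco 3.475, Eskel 1.050, Harke 2.244, Carrow 5.231.
Rounding to the nearest integer gives 3, 1, 2, 5 = 11 seats, so the divisor must be adjusted.
With modified divisor 1430: modified quotas Brisco 3.576, Eskel 1.080, Harke 2.310, Carrow 5.384.
Rounding to the nearest integer: Brisco 4, Eskel 1, Harke 2, Carrow 5 (total 12).
Carrow receives 5.

5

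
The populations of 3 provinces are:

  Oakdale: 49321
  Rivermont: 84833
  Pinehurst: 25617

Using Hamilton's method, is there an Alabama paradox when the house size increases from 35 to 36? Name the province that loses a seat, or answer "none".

At 35 seats: Oakdale 11, Rivermont 18, Pinehurst 6.
At 36 seats: Oakdale 11, Rivermont 19, Pinehurst 6.
No province's allocation decreased.

none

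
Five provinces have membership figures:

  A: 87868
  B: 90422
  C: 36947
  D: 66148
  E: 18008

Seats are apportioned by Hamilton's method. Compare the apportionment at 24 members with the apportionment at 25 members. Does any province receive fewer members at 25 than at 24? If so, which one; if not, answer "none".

E

At 24 seats: A 7, B 7, C 3, D 5, E 2.
At 25 seats: A 7, B 8, C 3, D 6, E 1.
E drops from 2 to 1.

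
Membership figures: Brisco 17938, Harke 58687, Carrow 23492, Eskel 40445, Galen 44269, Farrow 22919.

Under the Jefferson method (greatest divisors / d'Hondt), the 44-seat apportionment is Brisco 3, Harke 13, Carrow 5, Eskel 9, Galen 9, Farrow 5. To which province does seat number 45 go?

Brisco

Priority for the next seat is population ÷ (current seats + 1).
Priorities: Brisco 4484.500, Harke 4191.929, Carrow 3915.333, Eskel 4044.500, Galen 4426.900, Farrow 3819.833.
Highest priority: Brisco.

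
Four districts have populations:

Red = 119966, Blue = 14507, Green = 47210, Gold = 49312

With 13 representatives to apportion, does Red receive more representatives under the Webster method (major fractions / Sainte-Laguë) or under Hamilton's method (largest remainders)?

Hamilton

Webster: Red 6, Blue 1, Green 3, Gold 3.
Hamilton: Red 7, Blue 1, Green 2, Gold 3.
Red gets 6 under Webster and 7 under Hamilton.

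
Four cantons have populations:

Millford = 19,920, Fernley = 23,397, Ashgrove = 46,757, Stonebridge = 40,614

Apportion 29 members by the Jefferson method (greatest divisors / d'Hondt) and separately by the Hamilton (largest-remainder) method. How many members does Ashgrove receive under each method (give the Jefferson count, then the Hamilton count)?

11 and 10

Jefferson: Millford 4, Fernley 5, Ashgrove 11, Stonebridge 9.
Hamilton: Millford 5, Fernley 5, Ashgrove 10, Stonebridge 9.
Ashgrove gets 11 under Jefferson and 10 under Hamilton.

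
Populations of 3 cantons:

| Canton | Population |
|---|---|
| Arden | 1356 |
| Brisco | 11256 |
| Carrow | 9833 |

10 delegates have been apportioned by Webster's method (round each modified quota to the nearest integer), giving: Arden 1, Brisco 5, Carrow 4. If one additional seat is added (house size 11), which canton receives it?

Carrow

Priority for the next seat is population ÷ (current seats + 0.5).
Priorities: Arden 904.000, Brisco 2046.545, Carrow 2185.111.
Highest priority: Carrow.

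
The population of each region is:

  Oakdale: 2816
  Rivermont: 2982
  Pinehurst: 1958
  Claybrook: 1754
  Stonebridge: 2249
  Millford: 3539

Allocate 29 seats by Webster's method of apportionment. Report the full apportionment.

Oakdale 5, Rivermont 6, Pinehurst 4, Claybrook 3, Stonebridge 4, Millford 7

Standard divisor 15298/29 ≈ 527.517; standard quotas: Oakdale 5.338, Rivermont 5.653, Pinehurst 3.712, Claybrook 3.325, Stonebridge 4.263, Millford 6.709.
Rounding to the nearest integer gives Oakdale 5, Rivermont 6, Pinehurst 4, Claybrook 3, Stonebridge 4, Millford 7 — total 29, matching the house size, so no adjustment is needed.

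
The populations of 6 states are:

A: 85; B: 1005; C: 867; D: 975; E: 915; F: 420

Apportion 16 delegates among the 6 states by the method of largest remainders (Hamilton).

A 0, B 4, C 3, D 4, E 3, F 2

Standard divisor: 4267 ÷ 16 ≈ 266.688.
Standard quotas: A 0.319, B 3.768, C 3.251, D 3.656, E 3.431, F 1.575.
Lower quotas: A 0, B 3, C 3, D 3, E 3, F 1 (sum 13, leaving 3 seats).
Remainders in descending order: B 0.768, D 0.656, F 0.575, E 0.431, A 0.319, C 0.251.
The surplus seats go to B, D, F.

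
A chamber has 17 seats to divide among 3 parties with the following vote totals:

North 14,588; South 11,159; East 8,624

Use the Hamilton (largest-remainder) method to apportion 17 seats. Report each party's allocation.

North=7, South=6, East=4

The standard divisor is 34371/17 ≈ 2021.824.
Standard quotas: North 7.2153, South 5.5193, East 4.2655.
Lower quotas: North 7, South 5, East 4 (sum 16, leaving 1 seat).
Remainders in descending order: South 0.5193, East 0.2655, North 0.2153.
Largest remainder: South receives the extra seat.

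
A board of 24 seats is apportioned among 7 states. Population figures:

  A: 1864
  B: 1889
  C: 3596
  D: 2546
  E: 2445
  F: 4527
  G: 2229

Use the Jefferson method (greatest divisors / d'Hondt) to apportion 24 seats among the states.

Standard divisor 19096/24 ≈ 795.667; standard quotas: A 2.343, B 2.374, C 4.519, D 3.200, E 3.073, F 5.690, G 2.801.
Rounding down gives 2, 2, 4, 3, 3, 5, 2 = 21 seats, so the divisor must be adjusted.
With modified divisor 700: modified quotas A 2.663, B 2.699, C 5.137, D 3.637, E 3.493, F 6.467, G 3.184.
Rounding down: A 2, B 2, C 5, D 3, E 3, F 6, G 3 (total 24).

A: 2, B: 2, C: 5, D: 3, E: 3, F: 6, G: 3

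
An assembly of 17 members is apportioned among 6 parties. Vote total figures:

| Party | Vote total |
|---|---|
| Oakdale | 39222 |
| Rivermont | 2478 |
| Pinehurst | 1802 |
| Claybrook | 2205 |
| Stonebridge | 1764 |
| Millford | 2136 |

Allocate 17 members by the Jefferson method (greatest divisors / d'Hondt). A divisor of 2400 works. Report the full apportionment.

With modified divisor 2400: modified quotas Oakdale 16.343, Rivermont 1.032, Pinehurst 0.751, Claybrook 0.919, Stonebridge 0.735, Millford 0.890.
Rounding down: Oakdale 16, Rivermont 1, Pinehurst 0, Claybrook 0, Stonebridge 0, Millford 0 (total 17).

Oakdale 16, Rivermont 1, Pinehurst 0, Claybrook 0, Stonebridge 0, Millford 0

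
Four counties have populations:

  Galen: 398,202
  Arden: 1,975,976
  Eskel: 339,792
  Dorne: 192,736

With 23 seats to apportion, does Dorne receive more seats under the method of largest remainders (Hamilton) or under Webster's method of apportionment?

Webster

Hamilton: Galen 3, Arden 16, Eskel 3, Dorne 1.
Webster: Galen 3, Arden 15, Eskel 3, Dorne 2.
Dorne gets 1 under Hamilton and 2 under Webster.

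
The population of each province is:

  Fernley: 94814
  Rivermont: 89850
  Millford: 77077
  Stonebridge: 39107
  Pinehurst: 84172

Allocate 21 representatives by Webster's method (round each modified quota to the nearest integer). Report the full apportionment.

Standard divisor 385020/21 ≈ 18334.286; standard quotas: Fernley 5.171, Rivermont 4.901, Millford 4.204, Stonebridge 2.133, Pinehurst 4.591.
Rounding to the nearest integer gives Fernley 5, Rivermont 5, Millford 4, Stonebridge 2, Pinehurst 5 — total 21, matching the house size, so no adjustment is needed.

Fernley 5, Rivermont 5, Millford 4, Stonebridge 2, Pinehurst 5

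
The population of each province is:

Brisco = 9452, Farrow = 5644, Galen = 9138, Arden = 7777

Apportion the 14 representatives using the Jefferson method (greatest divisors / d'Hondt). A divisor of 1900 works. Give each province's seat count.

Brisco=4, Farrow=2, Galen=4, Arden=4

With modified divisor 1900: modified quotas Brisco 4.975, Farrow 2.971, Galen 4.809, Arden 4.093.
Rounding down: Brisco 4, Farrow 2, Galen 4, Arden 4 (total 14).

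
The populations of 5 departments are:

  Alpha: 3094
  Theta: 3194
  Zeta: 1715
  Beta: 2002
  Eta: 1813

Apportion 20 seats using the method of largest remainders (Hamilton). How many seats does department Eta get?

Standard divisor: 11818 ÷ 20 ≈ 590.9.
Standard quotas: Alpha 5.236, Theta 5.405, Zeta 2.902, Beta 3.388, Eta 3.068.
Lower quotas: Alpha 5, Theta 5, Zeta 2, Beta 3, Eta 3 (sum 18, leaving 2 seats).
Remainders in descending order: Zeta 0.902, Theta 0.405, Beta 0.388, Alpha 0.236, Eta 0.068.
The surplus seats go to Zeta, Theta.
Eta receives 3.

3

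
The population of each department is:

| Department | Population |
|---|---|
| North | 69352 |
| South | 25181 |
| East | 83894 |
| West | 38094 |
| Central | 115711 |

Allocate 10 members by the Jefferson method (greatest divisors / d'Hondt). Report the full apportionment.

Standard divisor 332232/10 ≈ 33223.2; standard quotas: North 2.087, South 0.758, East 2.525, West 1.147, Central 3.483.
Rounding down gives 2, 0, 2, 1, 3 = 8 seats, so the divisor must be adjusted.
With modified divisor 26600: modified quotas North 2.607, South 0.947, East 3.154, West 1.432, Central 4.350.
Rounding down: North 2, South 0, East 3, West 1, Central 4 (total 10).

North 2, South 0, East 3, West 1, Central 4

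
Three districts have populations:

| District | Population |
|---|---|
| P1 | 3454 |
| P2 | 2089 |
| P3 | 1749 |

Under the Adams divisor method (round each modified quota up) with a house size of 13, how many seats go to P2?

Standard divisor 7292/13 ≈ 560.923; standard quotas: P1 6.158, P2 3.724, P3 3.118.
Rounding up gives 7, 4, 4 = 15 seats, so the divisor must be adjusted.
With modified divisor 600: modified quotas P1 5.757, P2 3.482, P3 2.915.
Rounding up: P1 6, P2 4, P3 3 (total 13).
P2 receives 4.

4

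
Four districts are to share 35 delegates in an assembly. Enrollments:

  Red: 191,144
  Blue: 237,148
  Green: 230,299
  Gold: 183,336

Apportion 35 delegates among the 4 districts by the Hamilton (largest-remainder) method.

Red: 8, Blue: 10, Green: 9, Gold: 8

Total 841927; standard divisor 841927/35 ≈ 24055.057.
Standard quotas: Red 7.9461, Blue 9.8586, Green 9.5738, Gold 7.6215.
Lower quotas: Red 7, Blue 9, Green 9, Gold 7 (sum 32, leaving 3 seats).
Remainders in descending order: Red 0.9461, Blue 0.8586, Gold 0.6215, Green 0.5738.
Largest remainders: Red, Blue, Gold receive the extra seats.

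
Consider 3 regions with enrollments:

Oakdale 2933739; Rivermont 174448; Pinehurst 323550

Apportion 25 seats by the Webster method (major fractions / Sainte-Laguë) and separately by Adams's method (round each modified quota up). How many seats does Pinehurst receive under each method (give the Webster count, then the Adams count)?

Webster: Oakdale 22, Rivermont 1, Pinehurst 2.
Adams: Oakdale 20, Rivermont 2, Pinehurst 3.
Pinehurst gets 2 under Webster and 3 under Adams.

2 and 3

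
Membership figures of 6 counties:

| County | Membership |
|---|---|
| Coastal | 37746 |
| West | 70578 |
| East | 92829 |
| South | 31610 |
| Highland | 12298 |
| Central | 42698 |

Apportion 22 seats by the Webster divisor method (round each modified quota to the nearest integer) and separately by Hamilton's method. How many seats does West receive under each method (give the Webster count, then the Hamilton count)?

Webster: Coastal 3, West 6, East 7, South 2, Highland 1, Central 3.
Hamilton: Coastal 3, West 5, East 7, South 3, Highland 1, Central 3.
West gets 6 under Webster and 5 under Hamilton.

6 and 5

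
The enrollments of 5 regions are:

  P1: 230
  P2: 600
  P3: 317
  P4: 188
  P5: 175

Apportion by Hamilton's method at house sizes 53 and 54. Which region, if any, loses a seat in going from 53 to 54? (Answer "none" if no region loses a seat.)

none

At 53 seats: P1 8, P2 21, P3 11, P4 7, P5 6.
At 54 seats: P1 8, P2 22, P3 11, P4 7, P5 6.
No region's allocation decreased.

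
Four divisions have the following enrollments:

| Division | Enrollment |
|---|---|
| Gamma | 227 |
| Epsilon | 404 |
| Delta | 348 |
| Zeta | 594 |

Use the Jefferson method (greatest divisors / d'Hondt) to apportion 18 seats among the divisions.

Gamma=2; Epsilon=5; Delta=4; Zeta=7

Standard divisor 1573/18 ≈ 87.389; standard quotas: Gamma 2.598, Epsilon 4.623, Delta 3.982, Zeta 6.797.
Rounding down gives 2, 4, 3, 6 = 15 seats, so the divisor must be adjusted.
With modified divisor 80: modified quotas Gamma 2.837, Epsilon 5.050, Delta 4.350, Zeta 7.425.
Rounding down: Gamma 2, Epsilon 5, Delta 4, Zeta 7 (total 18).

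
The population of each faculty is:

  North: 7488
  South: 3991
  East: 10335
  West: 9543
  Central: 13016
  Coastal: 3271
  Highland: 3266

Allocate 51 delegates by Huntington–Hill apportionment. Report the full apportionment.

With divisor 993: modified quotas North 7.541, South 4.019, East 10.408, West 9.610, Central 13.108, Coastal 3.294, Highland 3.289.
Geometric-mean thresholds: North √(7·8)=7.483, South √(4·5)=4.472, East √(10·11)=10.488, West √(9·10)=9.487, Central √(13·14)=13.491, Coastal √(3·4)=3.464, Highland √(3·4)=3.464.
Each quota rounded against its threshold gives North 8, South 4, East 10, West 10, Central 13, Coastal 3, Highland 3 (total 51).

North: 8; South: 4; East: 10; West: 10; Central: 13; Coastal: 3; Highland: 3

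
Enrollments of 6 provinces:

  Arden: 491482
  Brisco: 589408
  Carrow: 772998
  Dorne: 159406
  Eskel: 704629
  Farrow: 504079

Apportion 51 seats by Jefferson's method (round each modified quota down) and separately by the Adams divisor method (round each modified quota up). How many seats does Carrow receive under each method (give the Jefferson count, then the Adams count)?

13 and 12

Jefferson: Arden 8, Brisco 9, Carrow 13, Dorne 2, Eskel 11, Farrow 8.
Adams: Arden 8, Brisco 9, Carrow 12, Dorne 3, Eskel 11, Farrow 8.
Carrow gets 13 under Jefferson and 12 under Adams.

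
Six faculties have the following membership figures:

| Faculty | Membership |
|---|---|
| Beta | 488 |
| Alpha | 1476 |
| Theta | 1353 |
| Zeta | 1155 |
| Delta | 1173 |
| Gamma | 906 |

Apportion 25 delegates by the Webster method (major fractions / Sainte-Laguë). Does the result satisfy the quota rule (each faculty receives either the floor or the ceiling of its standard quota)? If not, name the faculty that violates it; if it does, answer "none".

none

Standard quotas: Beta 1.862, Alpha 5.633, Theta 5.163, Zeta 4.408, Delta 4.476, Gamma 3.457.
Webster allocation: Beta 2, Alpha 6, Theta 5, Zeta 4, Delta 5, Gamma 3.
Every allocation lies between the lower and upper quota.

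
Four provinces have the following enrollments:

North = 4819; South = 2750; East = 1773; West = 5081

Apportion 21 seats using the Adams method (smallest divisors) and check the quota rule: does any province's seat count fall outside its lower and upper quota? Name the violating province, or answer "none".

Standard quotas: North 7.017, South 4.004, East 2.582, West 7.398.
Adams allocation: North 7, South 4, East 3, West 7.
Every allocation lies between the lower and upper quota.

none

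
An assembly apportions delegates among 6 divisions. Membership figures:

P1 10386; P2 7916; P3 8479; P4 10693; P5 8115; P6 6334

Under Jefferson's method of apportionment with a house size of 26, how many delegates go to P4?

Standard divisor 51923/26 ≈ 1997.038; standard quotas: P1 5.201, P2 3.964, P3 4.246, P4 5.354, P5 4.064, P6 3.172.
Rounding down gives 5, 3, 4, 5, 4, 3 = 24 seats, so the divisor must be adjusted.
With modified divisor 1760: modified quotas P1 5.901, P2 4.498, P3 4.818, P4 6.076, P5 4.611, P6 3.599.
Rounding down: P1 5, P2 4, P3 4, P4 6, P5 4, P6 3 (total 26).
P4 receives 6.

6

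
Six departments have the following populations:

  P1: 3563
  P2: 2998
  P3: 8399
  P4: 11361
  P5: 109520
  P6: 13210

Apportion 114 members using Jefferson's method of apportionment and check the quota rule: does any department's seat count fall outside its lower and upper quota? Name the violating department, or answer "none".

P5

Standard quotas: P1 2.725, P2 2.293, P3 6.424, P4 8.689, P5 83.765, P6 10.104.
Jefferson allocation: P1 2, P2 2, P3 6, P4 8, P5 86, P6 10.
P5 has quota 83.765 (lower 83, upper 84) but receives 86 — outside the quota interval.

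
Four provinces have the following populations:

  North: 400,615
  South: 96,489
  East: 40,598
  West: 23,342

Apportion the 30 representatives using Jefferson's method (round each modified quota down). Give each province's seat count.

North 22, South 5, East 2, West 1

Standard divisor 561044/30 ≈ 18701.467; standard quotas: North 21.422, South 5.159, East 2.171, West 1.248.
Rounding down gives 21, 5, 2, 1 = 29 seats, so the divisor must be adjusted.
With modified divisor 17800: modified quotas North 22.506, South 5.421, East 2.281, West 1.311.
Rounding down: North 22, South 5, East 2, West 1 (total 30).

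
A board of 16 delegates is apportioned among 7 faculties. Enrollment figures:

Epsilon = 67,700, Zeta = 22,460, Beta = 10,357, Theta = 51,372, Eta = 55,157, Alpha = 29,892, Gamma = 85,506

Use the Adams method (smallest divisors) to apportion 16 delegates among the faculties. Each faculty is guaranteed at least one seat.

Epsilon 3; Zeta 1; Beta 1; Theta 2; Eta 3; Alpha 2; Gamma 4

Standard divisor 322444/16 ≈ 20152.75; standard quotas: Epsilon 3.359, Zeta 1.114, Beta 0.514, Theta 2.549, Eta 2.737, Alpha 1.483, Gamma 4.243.
Rounding up gives 4, 2, 1, 3, 3, 2, 5 = 20 seats, so the divisor must be adjusted.
With modified divisor 26600: modified quotas Epsilon 2.545, Zeta 0.844, Beta 0.389, Theta 1.931, Eta 2.074, Alpha 1.124, Gamma 3.215.
Rounding up: Epsilon 3, Zeta 1, Beta 1, Theta 2, Eta 3, Alpha 2, Gamma 4 (total 16).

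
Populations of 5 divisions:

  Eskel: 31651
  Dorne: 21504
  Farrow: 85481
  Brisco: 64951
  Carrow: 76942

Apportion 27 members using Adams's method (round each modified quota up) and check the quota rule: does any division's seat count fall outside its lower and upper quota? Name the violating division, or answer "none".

Standard quotas: Eskel 3.046, Dorne 2.070, Farrow 8.227, Brisco 6.251, Carrow 7.405.
Adams allocation: Eskel 3, Dorne 2, Farrow 8, Brisco 6, Carrow 8.
Every allocation lies between the lower and upper quota.

none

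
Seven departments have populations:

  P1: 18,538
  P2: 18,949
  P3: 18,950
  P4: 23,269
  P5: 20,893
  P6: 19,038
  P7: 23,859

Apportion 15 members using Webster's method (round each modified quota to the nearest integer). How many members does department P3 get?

2

Standard divisor 143496/15 ≈ 9566.4; standard quotas: P1 1.938, P2 1.981, P3 1.981, P4 2.432, P5 2.184, P6 1.990, P7 2.494.
Rounding to the nearest integer gives 2, 2, 2, 2, 2, 2, 2 = 14 seats, so the divisor must be adjusted.
With modified divisor 9400: modified quotas P1 1.972, P2 2.016, P3 2.016, P4 2.475, P5 2.223, P6 2.025, P7 2.538.
Rounding to the nearest integer: P1 2, P2 2, P3 2, P4 2, P5 2, P6 2, P7 3 (total 15).
P3 receives 2.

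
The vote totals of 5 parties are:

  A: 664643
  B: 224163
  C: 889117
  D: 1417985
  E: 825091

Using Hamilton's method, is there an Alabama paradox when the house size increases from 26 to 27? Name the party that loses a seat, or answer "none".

B

At 26 seats: A 4, B 2, C 6, D 9, E 5.
At 27 seats: A 4, B 1, C 6, D 10, E 6.
B drops from 2 to 1.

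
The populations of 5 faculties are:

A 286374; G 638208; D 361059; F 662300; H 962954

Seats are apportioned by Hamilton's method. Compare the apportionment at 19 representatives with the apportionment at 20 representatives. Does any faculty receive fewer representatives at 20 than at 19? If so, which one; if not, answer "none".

At 19 seats: A 2, G 4, D 3, F 4, H 6.
At 20 seats: A 2, G 4, D 2, F 5, H 7.
D drops from 3 to 2.

D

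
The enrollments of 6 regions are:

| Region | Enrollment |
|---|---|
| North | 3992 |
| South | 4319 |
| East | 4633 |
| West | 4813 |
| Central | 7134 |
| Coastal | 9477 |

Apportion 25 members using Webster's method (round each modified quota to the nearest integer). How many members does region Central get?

Standard divisor 34368/25 ≈ 1374.72; standard quotas: North 2.904, South 3.142, East 3.370, West 3.501, Central 5.189, Coastal 6.894.
Rounding to the nearest integer gives North 3, South 3, East 3, West 4, Central 5, Coastal 7 — total 25, matching the house size, so no adjustment is needed.
Central receives 5.

5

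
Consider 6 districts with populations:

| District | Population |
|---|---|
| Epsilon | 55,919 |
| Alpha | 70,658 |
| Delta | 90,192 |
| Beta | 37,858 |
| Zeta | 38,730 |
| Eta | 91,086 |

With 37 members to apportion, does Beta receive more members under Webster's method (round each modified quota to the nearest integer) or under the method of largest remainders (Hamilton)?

Webster: Epsilon 5, Alpha 7, Delta 8, Beta 4, Zeta 4, Eta 9.
Hamilton: Epsilon 5, Alpha 7, Delta 9, Beta 3, Zeta 4, Eta 9.
Beta gets 4 under Webster and 3 under Hamilton.

Webster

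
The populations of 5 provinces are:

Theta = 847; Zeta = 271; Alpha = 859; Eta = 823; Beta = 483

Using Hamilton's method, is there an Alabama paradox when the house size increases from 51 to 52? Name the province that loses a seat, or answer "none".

At 51 seats: Theta 13, Zeta 4, Alpha 13, Eta 13, Beta 8.
At 52 seats: Theta 13, Zeta 4, Alpha 14, Eta 13, Beta 8.
No province's allocation decreased.

none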